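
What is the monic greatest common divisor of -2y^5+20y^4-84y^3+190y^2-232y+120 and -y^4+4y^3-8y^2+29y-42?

Repeated division with remainder:
  -2y^5+20y^4-84y^3+190y^2-232y+120 = (2y-12)(-y^4+4y^3-8y^2+29y-42) + (-20y^3+36y^2+200y-384)
  -y^4+4y^3-8y^2+29y-42 = ((1/20)y-11/100)(-20y^3+36y^2+200y-384) + (-(351/25)y^2+(351/5)y-2106/25)
  -20y^3+36y^2+200y-384 = ((500/351)y+1600/351)(-(351/25)y^2+(351/5)y-2106/25) + (0)
Last nonzero remainder: -(351/25)y^2+(351/5)y-2106/25. Dividing through by -351/25 gives the monic gcd y^2-5y+6.

y^2-5y+6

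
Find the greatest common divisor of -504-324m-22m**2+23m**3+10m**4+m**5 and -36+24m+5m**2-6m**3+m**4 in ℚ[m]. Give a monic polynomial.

By polynomial division,
  m**5+10m**4+23m**3-22m**2-324m-504 = (m+16)(m**4-6m**3+5m**2+24m-36) + (114m**3-126m**2-672m+72)
  m**4-6m**3+5m**2+24m-36 = ((1/114)m-31/722)(114m**3-126m**2-672m+72) + ((1980/361)m**2-(1980/361)m-11880/361)
  114m**3-126m**2-672m+72 = ((6859/330)m-361/165)((1980/361)m**2-(1980/361)m-11880/361) + (0)
Last nonzero remainder: (1980/361)m**2-(1980/361)m-11880/361. Dividing through by 1980/361 gives the monic gcd m**2-m-6.

-6-m+m**2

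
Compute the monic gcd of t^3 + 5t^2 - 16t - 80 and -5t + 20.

Apply the Euclidean algorithm:
  t^3 + 5t^2 - 16t - 80 = (-(1/5)t^2 - (9/5)t - 4)(-5t + 20) + (0)
Last nonzero remainder: -5t + 20. Dividing through by -5 gives the monic gcd t - 4.

t - 4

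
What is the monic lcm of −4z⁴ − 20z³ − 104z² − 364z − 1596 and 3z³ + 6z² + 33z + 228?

z⁵ + 9z⁴ + 46z³ + 195z² + 763z + 1596

By polynomial division,
  −4z⁴ − 20z³ − 104z² − 364z − 1596 = (−(4/3)z − 4)(3z³ + 6z² + 33z + 228) + (−36z² + 72z − 684)
  3z³ + 6z² + 33z + 228 = (−(1/12)z − 1/3)(−36z² + 72z − 684) + (0)
Last nonzero remainder: −36z² + 72z − 684. Dividing through by −36 gives the monic gcd z² − 2z + 19.
Then lcm(f, g) = f·g / gcd(f, g); expanding and making the result monic gives the answer.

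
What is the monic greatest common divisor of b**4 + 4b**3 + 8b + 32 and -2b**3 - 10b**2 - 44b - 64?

By polynomial division,
  b**4 + 4b**3 + 8b + 32 = (-(1/2)b + 1/2)(-2b**3 - 10b**2 - 44b - 64) + (-17b**2 - 2b + 64)
  -2b**3 - 10b**2 - 44b - 64 = ((2/17)b + 166/289)(-17b**2 - 2b + 64) + (-(14560/289)b - 29120/289)
  -17b**2 - 2b + 64 = ((4913/14560)b - 289/455)(-(14560/289)b - 29120/289) + (0)
Last nonzero remainder: -(14560/289)b - 29120/289. Dividing through by -14560/289 gives the monic gcd b + 2.

b + 2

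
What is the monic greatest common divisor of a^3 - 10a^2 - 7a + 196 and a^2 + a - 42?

1

By polynomial division,
  a^3 - 10a^2 - 7a + 196 = (a - 11)(a^2 + a - 42) + (46a - 266)
  a^2 + a - 42 = ((1/46)a + 78/529)(46a - 266) + (-1470/529)
  46a - 266 = (-(12167/735)a + 10051/105)(-1470/529) + (0)
The last nonzero remainder is the constant -1470/529, so the polynomials are coprime and gcd = 1.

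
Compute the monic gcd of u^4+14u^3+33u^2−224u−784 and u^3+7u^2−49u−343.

u^2+14u+49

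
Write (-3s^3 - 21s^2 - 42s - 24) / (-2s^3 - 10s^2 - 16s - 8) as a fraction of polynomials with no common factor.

(3s + 12)/(2s + 4)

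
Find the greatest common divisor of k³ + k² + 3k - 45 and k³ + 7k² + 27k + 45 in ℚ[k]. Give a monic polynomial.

By polynomial division,
  k³ + k² + 3k - 45 = (k³ + 7k² + 27k + 45) + (-6k² - 24k - 90)
  k³ + 7k² + 27k + 45 = (-(1/6)k - 1/2)(-6k² - 24k - 90) + (0)
Last nonzero remainder: -6k² - 24k - 90. Dividing through by -6 gives the monic gcd k² + 4k + 15.

k² + 4k + 15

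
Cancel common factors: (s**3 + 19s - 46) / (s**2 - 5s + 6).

(s**2 + 2s + 23)/(s - 3)

Repeated division with remainder:
  s**3 + 19s - 46 = (s + 5)(s**2 - 5s + 6) + (38s - 76)
  s**2 - 5s + 6 = ((1/38)s - 3/38)(38s - 76) + (0)
Last nonzero remainder: 38s - 76. Dividing through by 38 gives the monic gcd s - 2.
Cancel s - 2 from numerator and denominator to get the reduced form.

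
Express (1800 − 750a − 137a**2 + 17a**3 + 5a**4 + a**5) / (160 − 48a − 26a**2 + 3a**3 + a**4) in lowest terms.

Euclidean algorithm in ℚ[a]:
  a**5 + 5a**4 + 17a**3 − 137a**2 − 750a + 1800 = (a + 2)(a**4 + 3a**3 − 26a**2 − 48a + 160) + (37a**3 − 37a**2 − 814a + 1480)
  a**4 + 3a**3 − 26a**2 − 48a + 160 = ((1/37)a + 4/37)(37a**3 − 37a**2 − 814a + 1480) + (0)
Last nonzero remainder: 37a**3 − 37a**2 − 814a + 1480. Dividing through by 37 gives the monic gcd a**3 − a**2 − 22a + 40.
Cancel a**3 − a**2 − 22a + 40 from numerator and denominator to get the reduced form.

(45 + 6a + a**2)/(4 + a)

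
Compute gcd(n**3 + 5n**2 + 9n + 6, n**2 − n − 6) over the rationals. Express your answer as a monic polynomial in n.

n + 2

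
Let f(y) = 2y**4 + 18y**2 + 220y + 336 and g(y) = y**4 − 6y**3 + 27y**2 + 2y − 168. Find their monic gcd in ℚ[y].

Repeated division with remainder:
  2y**4 + 18y**2 + 220y + 336 = (2)(y**4 − 6y**3 + 27y**2 + 2y − 168) + (12y**3 − 36y**2 + 216y + 672)
  y**4 − 6y**3 + 27y**2 + 2y − 168 = ((1/12)y − 1/4)(12y**3 − 36y**2 + 216y + 672) + (0)
Last nonzero remainder: 12y**3 − 36y**2 + 216y + 672. Dividing through by 12 gives the monic gcd y**3 − 3y**2 + 18y + 56.

y**3 − 3y**2 + 18y + 56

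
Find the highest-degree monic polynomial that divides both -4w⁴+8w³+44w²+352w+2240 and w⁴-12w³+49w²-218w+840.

w³-6w²+13w-140

By polynomial division,
  -4w⁴+8w³+44w²+352w+2240 = (-4)(w⁴-12w³+49w²-218w+840) + (-40w³+240w²-520w+5600)
  w⁴-12w³+49w²-218w+840 = (-(1/40)w+3/20)(-40w³+240w²-520w+5600) + (0)
Last nonzero remainder: -40w³+240w²-520w+5600. Dividing through by -40 gives the monic gcd w³-6w²+13w-140.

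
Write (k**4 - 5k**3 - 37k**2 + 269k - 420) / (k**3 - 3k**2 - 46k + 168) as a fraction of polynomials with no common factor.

(k**2 - 8k + 15)/(k - 6)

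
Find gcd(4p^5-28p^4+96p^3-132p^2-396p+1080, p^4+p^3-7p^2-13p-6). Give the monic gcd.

p^2-p-6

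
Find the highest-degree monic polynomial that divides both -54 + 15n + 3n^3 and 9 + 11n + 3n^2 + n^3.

9 + 2n + n^2

Apply the Euclidean algorithm:
  3n^3 + 15n - 54 = (3)(n^3 + 3n^2 + 11n + 9) + (-9n^2 - 18n - 81)
  n^3 + 3n^2 + 11n + 9 = (-(1/9)n - 1/9)(-9n^2 - 18n - 81) + (0)
Last nonzero remainder: -9n^2 - 18n - 81. Dividing through by -9 gives the monic gcd n^2 + 2n + 9.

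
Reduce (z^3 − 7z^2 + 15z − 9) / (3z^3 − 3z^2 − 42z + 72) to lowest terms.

(z^2 − 4z + 3)/(3z^2 + 6z − 24)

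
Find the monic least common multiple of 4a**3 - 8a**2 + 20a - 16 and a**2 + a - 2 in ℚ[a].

a**4 + a**2 + 6a - 8

Apply the Euclidean algorithm:
  4a**3 - 8a**2 + 20a - 16 = (4a - 12)(a**2 + a - 2) + (40a - 40)
  a**2 + a - 2 = ((1/40)a + 1/20)(40a - 40) + (0)
Last nonzero remainder: 40a - 40. Dividing through by 40 gives the monic gcd a - 1.
Then lcm(f, g) = f·g / gcd(f, g); expanding and making the result monic gives the answer.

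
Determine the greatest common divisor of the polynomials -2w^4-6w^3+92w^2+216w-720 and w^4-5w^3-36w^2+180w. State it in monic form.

Repeated division with remainder:
  -2w^4-6w^3+92w^2+216w-720 = (-2)(w^4-5w^3-36w^2+180w) + (-16w^3+20w^2+576w-720)
  w^4-5w^3-36w^2+180w = (-(1/16)w+15/64)(-16w^3+20w^2+576w-720) + (-(75/16)w^2+675/4)
  -16w^3+20w^2+576w-720 = ((256/75)w-64/15)(-(75/16)w^2+675/4) + (0)
Last nonzero remainder: -(75/16)w^2+675/4. Dividing through by -75/16 gives the monic gcd w^2-36.

w^2-36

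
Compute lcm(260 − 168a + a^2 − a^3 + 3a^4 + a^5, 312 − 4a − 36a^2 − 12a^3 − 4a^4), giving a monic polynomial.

780 − 244a − 165a^2 − 2a^3 + 8a^4 + 6a^5 + a^6

Apply the Euclidean algorithm:
  a^5 + 3a^4 − a^3 + a^2 − 168a + 260 = (−(1/4)a)(−4a^4 − 12a^3 − 36a^2 − 4a + 312) + (−10a^3 − 90a + 260)
  −4a^4 − 12a^3 − 36a^2 − 4a + 312 = ((2/5)a + 6/5)(−10a^3 − 90a + 260) + (0)
Last nonzero remainder: −10a^3 − 90a + 260. Dividing through by −10 gives the monic gcd a^3 + 9a − 26.
Then lcm(f, g) = f·g / gcd(f, g); expanding and making the result monic gives the answer.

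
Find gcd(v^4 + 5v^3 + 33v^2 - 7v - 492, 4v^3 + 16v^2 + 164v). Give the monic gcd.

v^2 + 4v + 41

Apply the Euclidean algorithm:
  v^4 + 5v^3 + 33v^2 - 7v - 492 = ((1/4)v + 1/4)(4v^3 + 16v^2 + 164v) + (-12v^2 - 48v - 492)
  4v^3 + 16v^2 + 164v = (-(1/3)v)(-12v^2 - 48v - 492) + (0)
Last nonzero remainder: -12v^2 - 48v - 492. Dividing through by -12 gives the monic gcd v^2 + 4v + 41.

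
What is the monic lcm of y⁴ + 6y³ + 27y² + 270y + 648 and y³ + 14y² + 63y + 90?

Apply the Euclidean algorithm:
  y⁴ + 6y³ + 27y² + 270y + 648 = (y − 8)(y³ + 14y² + 63y + 90) + (76y² + 684y + 1368)
  y³ + 14y² + 63y + 90 = ((1/76)y + 5/76)(76y² + 684y + 1368) + (0)
Last nonzero remainder: 76y² + 684y + 1368. Dividing through by 76 gives the monic gcd y² + 9y + 18.
Then lcm(f, g) = f·g / gcd(f, g); expanding and making the result monic gives the answer.

y⁵ + 11y⁴ + 57y³ + 405y² + 1998y + 3240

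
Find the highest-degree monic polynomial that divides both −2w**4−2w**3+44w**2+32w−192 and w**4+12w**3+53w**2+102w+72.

w**2+7w+12

By polynomial division,
  −2w**4−2w**3+44w**2+32w−192 = (−2)(w**4+12w**3+53w**2+102w+72) + (22w**3+150w**2+236w−48)
  w**4+12w**3+53w**2+102w+72 = ((1/22)w+57/242)(22w**3+150w**2+236w−48) + ((840/121)w**2+(5880/121)w+10080/121)
  22w**3+150w**2+236w−48 = ((1331/420)w−121/210)((840/121)w**2+(5880/121)w+10080/121) + (0)
Last nonzero remainder: (840/121)w**2+(5880/121)w+10080/121. Dividing through by 840/121 gives the monic gcd w**2+7w+12.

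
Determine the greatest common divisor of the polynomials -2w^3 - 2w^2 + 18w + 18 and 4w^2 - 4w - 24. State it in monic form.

Apply the Euclidean algorithm:
  -2w^3 - 2w^2 + 18w + 18 = (-(1/2)w - 1)(4w^2 - 4w - 24) + (2w - 6)
  4w^2 - 4w - 24 = (2w + 4)(2w - 6) + (0)
Last nonzero remainder: 2w - 6. Dividing through by 2 gives the monic gcd w - 3.

w - 3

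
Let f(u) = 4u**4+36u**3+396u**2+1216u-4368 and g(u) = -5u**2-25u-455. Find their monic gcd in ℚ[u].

Apply the Euclidean algorithm:
  4u**4+36u**3+396u**2+1216u-4368 = (-(4/5)u**2-(16/5)u+48/5)(-5u**2-25u-455) + (0)
Last nonzero remainder: -5u**2-25u-455. Dividing through by -5 gives the monic gcd u**2+5u+91.

u**2+5u+91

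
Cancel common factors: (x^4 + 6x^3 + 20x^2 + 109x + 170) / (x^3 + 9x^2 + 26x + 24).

Repeated division with remainder:
  x^4 + 6x^3 + 20x^2 + 109x + 170 = (x - 3)(x^3 + 9x^2 + 26x + 24) + (21x^2 + 163x + 242)
  x^3 + 9x^2 + 26x + 24 = ((1/21)x + 26/441)(21x^2 + 163x + 242) + ((2146/441)x + 4292/441)
  21x^2 + 163x + 242 = ((9261/2146)x + 53361/2146)((2146/441)x + 4292/441) + (0)
Last nonzero remainder: (2146/441)x + 4292/441. Dividing through by 2146/441 gives the monic gcd x + 2.
Cancel x + 2 from numerator and denominator to get the reduced form.

(x^3 + 4x^2 + 12x + 85)/(x^2 + 7x + 12)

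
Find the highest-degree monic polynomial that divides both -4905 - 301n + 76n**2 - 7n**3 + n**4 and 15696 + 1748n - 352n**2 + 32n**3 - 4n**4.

-981 + 136n - 12n**2 + n**3

Euclidean algorithm in ℚ[n]:
  n**4 - 7n**3 + 76n**2 - 301n - 4905 = (-1/4)(-4n**4 + 32n**3 - 352n**2 + 1748n + 15696) + (n**3 - 12n**2 + 136n - 981)
  -4n**4 + 32n**3 - 352n**2 + 1748n + 15696 = (-4n - 16)(n**3 - 12n**2 + 136n - 981) + (0)
The last nonzero remainder n**3 - 12n**2 + 136n - 981 is already monic.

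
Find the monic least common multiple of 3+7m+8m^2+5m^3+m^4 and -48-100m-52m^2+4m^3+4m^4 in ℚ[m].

-12-37m-50m^2-37m^3-11m^4+2m^5+m^6

Repeated division with remainder:
  m^4+5m^3+8m^2+7m+3 = (1/4)(4m^4+4m^3-52m^2-100m-48) + (4m^3+21m^2+32m+15)
  4m^4+4m^3-52m^2-100m-48 = (m-17/4)(4m^3+21m^2+32m+15) + ((21/4)m^2+21m+63/4)
  4m^3+21m^2+32m+15 = ((16/21)m+20/21)((21/4)m^2+21m+63/4) + (0)
Last nonzero remainder: (21/4)m^2+21m+63/4. Dividing through by 21/4 gives the monic gcd m^2+4m+3.
Then lcm(f, g) = f·g / gcd(f, g); expanding and making the result monic gives the answer.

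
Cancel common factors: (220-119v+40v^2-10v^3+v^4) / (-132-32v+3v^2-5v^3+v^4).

(20-9v+v^2)/(-12-4v+v^2)

By polynomial division,
  v^4-10v^3+40v^2-119v+220 = (v^4-5v^3+3v^2-32v-132) + (-5v^3+37v^2-87v+352)
  v^4-5v^3+3v^2-32v-132 = (-(1/5)v-12/25)(-5v^3+37v^2-87v+352) + ((84/25)v^2-(84/25)v+924/25)
  -5v^3+37v^2-87v+352 = (-(125/84)v+200/21)((84/25)v^2-(84/25)v+924/25) + (0)
Last nonzero remainder: (84/25)v^2-(84/25)v+924/25. Dividing through by 84/25 gives the monic gcd v^2-v+11.
Cancel v^2-v+11 from numerator and denominator to get the reduced form.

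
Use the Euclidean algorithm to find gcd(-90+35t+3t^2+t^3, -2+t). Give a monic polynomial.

-2+t

Apply the Euclidean algorithm:
  t^3+3t^2+35t-90 = (t^2+5t+45)(t-2) + (0)
The last nonzero remainder t-2 is already monic.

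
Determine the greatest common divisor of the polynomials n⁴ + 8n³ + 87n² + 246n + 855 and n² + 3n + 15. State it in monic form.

By polynomial division,
  n⁴ + 8n³ + 87n² + 246n + 855 = (n² + 5n + 57)(n² + 3n + 15) + (0)
The last nonzero remainder n² + 3n + 15 is already monic.

n² + 3n + 15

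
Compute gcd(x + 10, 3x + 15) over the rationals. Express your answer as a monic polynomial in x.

1

Euclidean algorithm in ℚ[x]:
  x + 10 = (1/3)(3x + 15) + (5)
  3x + 15 = ((3/5)x + 3)(5) + (0)
The last nonzero remainder is the constant 5, so the polynomials are coprime and gcd = 1.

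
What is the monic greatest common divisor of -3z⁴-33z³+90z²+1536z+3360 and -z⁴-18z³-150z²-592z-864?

z²+8z+16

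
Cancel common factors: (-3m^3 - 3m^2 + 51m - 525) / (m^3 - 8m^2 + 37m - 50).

Repeated division with remainder:
  -3m^3 - 3m^2 + 51m - 525 = (-3)(m^3 - 8m^2 + 37m - 50) + (-27m^2 + 162m - 675)
  m^3 - 8m^2 + 37m - 50 = (-(1/27)m + 2/27)(-27m^2 + 162m - 675) + (0)
Last nonzero remainder: -27m^2 + 162m - 675. Dividing through by -27 gives the monic gcd m^2 - 6m + 25.
Cancel m^2 - 6m + 25 from numerator and denominator to get the reduced form.

(-3m - 21)/(m - 2)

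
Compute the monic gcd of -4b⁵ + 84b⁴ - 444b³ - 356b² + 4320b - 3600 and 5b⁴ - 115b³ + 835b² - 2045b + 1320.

b² - 4b + 3

Apply the Euclidean algorithm:
  -4b⁵ + 84b⁴ - 444b³ - 356b² + 4320b - 3600 = (-(4/5)b - 8/5)(5b⁴ - 115b³ + 835b² - 2045b + 1320) + (40b³ - 656b² + 2104b - 1488)
  5b⁴ - 115b³ + 835b² - 2045b + 1320 = ((1/8)b - 33/40)(40b³ - 656b² + 2104b - 1488) + ((154/5)b² - (616/5)b + 462/5)
  40b³ - 656b² + 2104b - 1488 = ((100/77)b - 1240/77)((154/5)b² - (616/5)b + 462/5) + (0)
Last nonzero remainder: (154/5)b² - (616/5)b + 462/5. Dividing through by 154/5 gives the monic gcd b² - 4b + 3.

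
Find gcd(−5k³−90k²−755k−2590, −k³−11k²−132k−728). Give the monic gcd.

k+7

Repeated division with remainder:
  −5k³−90k²−755k−2590 = (5)(−k³−11k²−132k−728) + (−35k²−95k+1050)
  −k³−11k²−132k−728 = ((1/35)k+58/245)(−35k²−95k+1050) + (−(6836/49)k−6836/7)
  −35k²−95k+1050 = ((1715/6836)k−3675/3418)(−(6836/49)k−6836/7) + (0)
Last nonzero remainder: −(6836/49)k−6836/7. Dividing through by −6836/49 gives the monic gcd k+7.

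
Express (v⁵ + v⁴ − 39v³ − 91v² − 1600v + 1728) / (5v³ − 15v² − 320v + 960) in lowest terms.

(v³ + v² + 25v − 27)/(5v − 15)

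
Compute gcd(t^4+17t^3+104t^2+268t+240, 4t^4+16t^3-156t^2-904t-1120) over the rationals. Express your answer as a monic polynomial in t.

t^3+11t^2+38t+40

Repeated division with remainder:
  t^4+17t^3+104t^2+268t+240 = (1/4)(4t^4+16t^3-156t^2-904t-1120) + (13t^3+143t^2+494t+520)
  4t^4+16t^3-156t^2-904t-1120 = ((4/13)t-28/13)(13t^3+143t^2+494t+520) + (0)
Last nonzero remainder: 13t^3+143t^2+494t+520. Dividing through by 13 gives the monic gcd t^3+11t^2+38t+40.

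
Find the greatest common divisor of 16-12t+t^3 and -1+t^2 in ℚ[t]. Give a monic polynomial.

1

By polynomial division,
  t^3-12t+16 = (t)(t^2-1) + (-11t+16)
  t^2-1 = (-(1/11)t-16/121)(-11t+16) + (135/121)
  -11t+16 = (-(1331/135)t+1936/135)(135/121) + (0)
The last nonzero remainder is the constant 135/121, so the polynomials are coprime and gcd = 1.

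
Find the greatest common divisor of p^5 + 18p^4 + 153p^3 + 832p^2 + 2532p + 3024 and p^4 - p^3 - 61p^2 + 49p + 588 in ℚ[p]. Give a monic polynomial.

Repeated division with remainder:
  p^5 + 18p^4 + 153p^3 + 832p^2 + 2532p + 3024 = (p + 19)(p^4 - p^3 - 61p^2 + 49p + 588) + (233p^3 + 1942p^2 + 1013p - 8148)
  p^4 - p^3 - 61p^2 + 49p + 588 = ((1/233)p - 2175/54289)(233p^3 + 1942p^2 + 1013p - 8148) + ((676192/54289)p^2 + (6761920/54289)p + 14200032/54289)
  233p^3 + 1942p^2 + 1013p - 8148 = ((12649337/676192)p - 5266033/169048)((676192/54289)p^2 + (6761920/54289)p + 14200032/54289) + (0)
Last nonzero remainder: (676192/54289)p^2 + (6761920/54289)p + 14200032/54289. Dividing through by 676192/54289 gives the monic gcd p^2 + 10p + 21.

p^2 + 10p + 21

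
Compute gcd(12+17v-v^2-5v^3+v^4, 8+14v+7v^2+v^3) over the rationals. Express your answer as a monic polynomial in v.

1+v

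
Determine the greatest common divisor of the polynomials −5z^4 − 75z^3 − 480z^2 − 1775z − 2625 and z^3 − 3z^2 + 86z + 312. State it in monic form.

z + 3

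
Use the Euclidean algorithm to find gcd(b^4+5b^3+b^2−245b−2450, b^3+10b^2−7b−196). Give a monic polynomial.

b+7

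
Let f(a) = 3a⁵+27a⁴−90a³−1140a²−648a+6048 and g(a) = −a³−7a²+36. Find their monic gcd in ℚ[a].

Apply the Euclidean algorithm:
  3a⁵+27a⁴−90a³−1140a²−648a+6048 = (−3a²−6a+132)(−a³−7a²+36) + (−108a²−432a+1296)
  −a³−7a²+36 = ((1/108)a+1/36)(−108a²−432a+1296) + (0)
Last nonzero remainder: −108a²−432a+1296. Dividing through by −108 gives the monic gcd a²+4a−12.

a²+4a−12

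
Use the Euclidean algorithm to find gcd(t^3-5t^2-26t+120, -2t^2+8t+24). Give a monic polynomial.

Repeated division with remainder:
  t^3-5t^2-26t+120 = (-(1/2)t+1/2)(-2t^2+8t+24) + (-18t+108)
  -2t^2+8t+24 = ((1/9)t+2/9)(-18t+108) + (0)
Last nonzero remainder: -18t+108. Dividing through by -18 gives the monic gcd t-6.

t-6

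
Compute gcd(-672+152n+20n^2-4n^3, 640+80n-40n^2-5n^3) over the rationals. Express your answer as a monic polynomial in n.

-4+n

Apply the Euclidean algorithm:
  -4n^3+20n^2+152n-672 = (4/5)(-5n^3-40n^2+80n+640) + (52n^2+88n-1184)
  -5n^3-40n^2+80n+640 = (-(5/52)n-205/338)(52n^2+88n-1184) + ((3300/169)n-13200/169)
  52n^2+88n-1184 = ((2197/825)n+12506/825)((3300/169)n-13200/169) + (0)
Last nonzero remainder: (3300/169)n-13200/169. Dividing through by 3300/169 gives the monic gcd n-4.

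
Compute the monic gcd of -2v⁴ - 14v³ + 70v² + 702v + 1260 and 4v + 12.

v + 3

Euclidean algorithm in ℚ[v]:
  -2v⁴ - 14v³ + 70v² + 702v + 1260 = (-(1/2)v³ - 2v² + (47/2)v + 105)(4v + 12) + (0)
Last nonzero remainder: 4v + 12. Dividing through by 4 gives the monic gcd v + 3.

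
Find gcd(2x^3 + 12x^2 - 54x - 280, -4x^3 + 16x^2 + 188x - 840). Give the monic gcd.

x^2 + 2x - 35

By polynomial division,
  2x^3 + 12x^2 - 54x - 280 = (-1/2)(-4x^3 + 16x^2 + 188x - 840) + (20x^2 + 40x - 700)
  -4x^3 + 16x^2 + 188x - 840 = (-(1/5)x + 6/5)(20x^2 + 40x - 700) + (0)
Last nonzero remainder: 20x^2 + 40x - 700. Dividing through by 20 gives the monic gcd x^2 + 2x - 35.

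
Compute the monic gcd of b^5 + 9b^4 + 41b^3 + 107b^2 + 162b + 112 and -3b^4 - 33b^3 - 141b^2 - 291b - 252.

b^2 + 4b + 7

By polynomial division,
  b^5 + 9b^4 + 41b^3 + 107b^2 + 162b + 112 = (-(1/3)b + 2/3)(-3b^4 - 33b^3 - 141b^2 - 291b - 252) + (16b^3 + 104b^2 + 272b + 280)
  -3b^4 - 33b^3 - 141b^2 - 291b - 252 = (-(3/16)b - 27/32)(16b^3 + 104b^2 + 272b + 280) + (-(9/4)b^2 - 9b - 63/4)
  16b^3 + 104b^2 + 272b + 280 = (-(64/9)b - 160/9)(-(9/4)b^2 - 9b - 63/4) + (0)
Last nonzero remainder: -(9/4)b^2 - 9b - 63/4. Dividing through by -9/4 gives the monic gcd b^2 + 4b + 7.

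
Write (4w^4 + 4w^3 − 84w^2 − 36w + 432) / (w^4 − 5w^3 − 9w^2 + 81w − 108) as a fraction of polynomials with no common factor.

(4w + 12)/(w − 3)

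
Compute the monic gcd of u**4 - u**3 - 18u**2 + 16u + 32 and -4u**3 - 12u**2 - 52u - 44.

u + 1

Apply the Euclidean algorithm:
  u**4 - u**3 - 18u**2 + 16u + 32 = (-(1/4)u + 1)(-4u**3 - 12u**2 - 52u - 44) + (-19u**2 + 57u + 76)
  -4u**3 - 12u**2 - 52u - 44 = ((4/19)u + 24/19)(-19u**2 + 57u + 76) + (-140u - 140)
  -19u**2 + 57u + 76 = ((19/140)u - 19/35)(-140u - 140) + (0)
Last nonzero remainder: -140u - 140. Dividing through by -140 gives the monic gcd u + 1.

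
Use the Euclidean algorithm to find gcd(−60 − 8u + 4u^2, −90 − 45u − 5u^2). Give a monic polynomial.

Apply the Euclidean algorithm:
  4u^2 − 8u − 60 = (−4/5)(−5u^2 − 45u − 90) + (−44u − 132)
  −5u^2 − 45u − 90 = ((5/44)u + 15/22)(−44u − 132) + (0)
Last nonzero remainder: −44u − 132. Dividing through by −44 gives the monic gcd u + 3.

3 + u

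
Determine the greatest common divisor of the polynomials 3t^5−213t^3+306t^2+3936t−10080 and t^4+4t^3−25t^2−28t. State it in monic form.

t^2+3t−28

Repeated division with remainder:
  3t^5−213t^3+306t^2+3936t−10080 = (3t−12)(t^4+4t^3−25t^2−28t) + (−90t^3+90t^2+3600t−10080)
  t^4+4t^3−25t^2−28t = (−(1/90)t−1/18)(−90t^3+90t^2+3600t−10080) + (20t^2+60t−560)
  −90t^3+90t^2+3600t−10080 = (−(9/2)t+18)(20t^2+60t−560) + (0)
Last nonzero remainder: 20t^2+60t−560. Dividing through by 20 gives the monic gcd t^2+3t−28.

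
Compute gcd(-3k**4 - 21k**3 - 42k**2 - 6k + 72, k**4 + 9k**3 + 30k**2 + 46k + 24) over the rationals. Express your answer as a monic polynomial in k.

k**3 + 8k**2 + 22k + 24

By polynomial division,
  -3k**4 - 21k**3 - 42k**2 - 6k + 72 = (-3)(k**4 + 9k**3 + 30k**2 + 46k + 24) + (6k**3 + 48k**2 + 132k + 144)
  k**4 + 9k**3 + 30k**2 + 46k + 24 = ((1/6)k + 1/6)(6k**3 + 48k**2 + 132k + 144) + (0)
Last nonzero remainder: 6k**3 + 48k**2 + 132k + 144. Dividing through by 6 gives the monic gcd k**3 + 8k**2 + 22k + 24.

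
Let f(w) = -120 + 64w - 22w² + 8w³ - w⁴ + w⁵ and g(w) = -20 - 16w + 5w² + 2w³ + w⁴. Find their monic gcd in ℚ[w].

By polynomial division,
  w⁵ - w⁴ + 8w³ - 22w² + 64w - 120 = (w - 3)(w⁴ + 2w³ + 5w² - 16w - 20) + (9w³ + 9w² + 36w - 180)
  w⁴ + 2w³ + 5w² - 16w - 20 = ((1/9)w + 1/9)(9w³ + 9w² + 36w - 180) + (0)
Last nonzero remainder: 9w³ + 9w² + 36w - 180. Dividing through by 9 gives the monic gcd w³ + w² + 4w - 20.

-20 + 4w + w² + w³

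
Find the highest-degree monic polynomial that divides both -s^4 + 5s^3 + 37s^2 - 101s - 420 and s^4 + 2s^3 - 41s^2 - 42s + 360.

By polynomial division,
  -s^4 + 5s^3 + 37s^2 - 101s - 420 = (-1)(s^4 + 2s^3 - 41s^2 - 42s + 360) + (7s^3 - 4s^2 - 143s - 60)
  s^4 + 2s^3 - 41s^2 - 42s + 360 = ((1/7)s + 18/49)(7s^3 - 4s^2 - 143s - 60) + (-(936/49)s^2 + (936/49)s + 18720/49)
  7s^3 - 4s^2 - 143s - 60 = (-(343/936)s - 49/312)(-(936/49)s^2 + (936/49)s + 18720/49) + (0)
Last nonzero remainder: -(936/49)s^2 + (936/49)s + 18720/49. Dividing through by -936/49 gives the monic gcd s^2 - s - 20.

s^2 - s - 20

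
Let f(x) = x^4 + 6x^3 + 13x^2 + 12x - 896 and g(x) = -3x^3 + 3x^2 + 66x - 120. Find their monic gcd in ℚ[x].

x - 4

Repeated division with remainder:
  x^4 + 6x^3 + 13x^2 + 12x - 896 = (-(1/3)x - 7/3)(-3x^3 + 3x^2 + 66x - 120) + (42x^2 + 126x - 1176)
  -3x^3 + 3x^2 + 66x - 120 = (-(1/14)x + 2/7)(42x^2 + 126x - 1176) + (-54x + 216)
  42x^2 + 126x - 1176 = (-(7/9)x - 49/9)(-54x + 216) + (0)
Last nonzero remainder: -54x + 216. Dividing through by -54 gives the monic gcd x - 4.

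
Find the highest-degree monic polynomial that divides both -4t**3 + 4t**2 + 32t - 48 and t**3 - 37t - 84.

t + 3

Repeated division with remainder:
  -4t**3 + 4t**2 + 32t - 48 = (-4)(t**3 - 37t - 84) + (4t**2 - 116t - 384)
  t**3 - 37t - 84 = ((1/4)t + 29/4)(4t**2 - 116t - 384) + (900t + 2700)
  4t**2 - 116t - 384 = ((1/225)t - 32/225)(900t + 2700) + (0)
Last nonzero remainder: 900t + 2700. Dividing through by 900 gives the monic gcd t + 3.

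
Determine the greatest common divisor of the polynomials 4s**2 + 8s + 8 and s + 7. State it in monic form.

1

Repeated division with remainder:
  4s**2 + 8s + 8 = (4s - 20)(s + 7) + (148)
  s + 7 = ((1/148)s + 7/148)(148) + (0)
The last nonzero remainder is the constant 148, so the polynomials are coprime and gcd = 1.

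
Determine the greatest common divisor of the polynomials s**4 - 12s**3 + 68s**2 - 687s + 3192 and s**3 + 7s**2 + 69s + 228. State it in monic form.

s**2 + 3s + 57

Euclidean algorithm in ℚ[s]:
  s**4 - 12s**3 + 68s**2 - 687s + 3192 = (s - 19)(s**3 + 7s**2 + 69s + 228) + (132s**2 + 396s + 7524)
  s**3 + 7s**2 + 69s + 228 = ((1/132)s + 1/33)(132s**2 + 396s + 7524) + (0)
Last nonzero remainder: 132s**2 + 396s + 7524. Dividing through by 132 gives the monic gcd s**2 + 3s + 57.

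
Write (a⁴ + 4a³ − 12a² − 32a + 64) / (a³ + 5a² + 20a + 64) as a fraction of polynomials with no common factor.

Apply the Euclidean algorithm:
  a⁴ + 4a³ − 12a² − 32a + 64 = (a − 1)(a³ + 5a² + 20a + 64) + (−27a² − 76a + 128)
  a³ + 5a² + 20a + 64 = (−(1/27)a − 59/729)(−27a² − 76a + 128) + ((13552/729)a + 54208/729)
  −27a² − 76a + 128 = (−(19683/13552)a + 1458/847)((13552/729)a + 54208/729) + (0)
Last nonzero remainder: (13552/729)a + 54208/729. Dividing through by 13552/729 gives the monic gcd a + 4.
Cancel a + 4 from numerator and denominator to get the reduced form.

(a³ − 12a + 16)/(a² + a + 16)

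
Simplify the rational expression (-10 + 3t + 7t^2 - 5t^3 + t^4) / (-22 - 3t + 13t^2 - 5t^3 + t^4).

Repeated division with remainder:
  t^4 - 5t^3 + 7t^2 + 3t - 10 = (t^4 - 5t^3 + 13t^2 - 3t - 22) + (-6t^2 + 6t + 12)
  t^4 - 5t^3 + 13t^2 - 3t - 22 = (-(1/6)t^2 + (2/3)t - 11/6)(-6t^2 + 6t + 12) + (0)
Last nonzero remainder: -6t^2 + 6t + 12. Dividing through by -6 gives the monic gcd t^2 - t - 2.
Cancel t^2 - t - 2 from numerator and denominator to get the reduced form.

(5 - 4t + t^2)/(11 - 4t + t^2)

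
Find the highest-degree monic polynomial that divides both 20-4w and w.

1

Apply the Euclidean algorithm:
  -4w+20 = (-4)(w) + (20)
  w = ((1/20)w)(20) + (0)
The last nonzero remainder is the constant 20, so the polynomials are coprime and gcd = 1.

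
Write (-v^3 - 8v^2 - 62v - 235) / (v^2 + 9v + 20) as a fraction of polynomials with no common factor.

(-v^2 - 3v - 47)/(v + 4)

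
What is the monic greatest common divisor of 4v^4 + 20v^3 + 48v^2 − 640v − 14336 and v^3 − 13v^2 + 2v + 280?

Euclidean algorithm in ℚ[v]:
  4v^4 + 20v^3 + 48v^2 − 640v − 14336 = (4v + 72)(v^3 − 13v^2 + 2v + 280) + (976v^2 − 1904v − 34496)
  v^3 − 13v^2 + 2v + 280 = ((1/976)v − 337/29768)(976v^2 − 1904v − 34496) + ((58752/3721)v − 411264/3721)
  976v^2 − 1904v − 34496 = ((226981/3672)v + 286517/918)((58752/3721)v − 411264/3721) + (0)
Last nonzero remainder: (58752/3721)v − 411264/3721. Dividing through by 58752/3721 gives the monic gcd v − 7.

v − 7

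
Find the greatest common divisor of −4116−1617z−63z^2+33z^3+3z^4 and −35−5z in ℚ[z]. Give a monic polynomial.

Apply the Euclidean algorithm:
  3z^4+33z^3−63z^2−1617z−4116 = (−(3/5)z^3−(12/5)z^2+(147/5)z+588/5)(−5z−35) + (0)
Last nonzero remainder: −5z−35. Dividing through by −5 gives the monic gcd z+7.

7+z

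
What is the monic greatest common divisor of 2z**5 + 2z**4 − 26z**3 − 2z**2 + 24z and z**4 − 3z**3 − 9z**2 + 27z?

By polynomial division,
  2z**5 + 2z**4 − 26z**3 − 2z**2 + 24z = (2z + 8)(z**4 − 3z**3 − 9z**2 + 27z) + (16z**3 + 16z**2 − 192z)
  z**4 − 3z**3 − 9z**2 + 27z = ((1/16)z − 1/4)(16z**3 + 16z**2 − 192z) + (7z**2 − 21z)
  16z**3 + 16z**2 − 192z = ((16/7)z + 64/7)(7z**2 − 21z) + (0)
Last nonzero remainder: 7z**2 − 21z. Dividing through by 7 gives the monic gcd z**2 − 3z.

z**2 − 3z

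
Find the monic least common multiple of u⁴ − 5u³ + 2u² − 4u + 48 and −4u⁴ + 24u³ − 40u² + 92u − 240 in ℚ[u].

u⁶ − 4u⁵ + 2u⁴ − 27u³ + 54u² + 28u + 240

Repeated division with remainder:
  u⁴ − 5u³ + 2u² − 4u + 48 = (−1/4)(−4u⁴ + 24u³ − 40u² + 92u − 240) + (u³ − 8u² + 19u − 12)
  −4u⁴ + 24u³ − 40u² + 92u − 240 = (−4u − 8)(u³ − 8u² + 19u − 12) + (−28u² + 196u − 336)
  u³ − 8u² + 19u − 12 = (−(1/28)u + 1/28)(−28u² + 196u − 336) + (0)
Last nonzero remainder: −28u² + 196u − 336. Dividing through by −28 gives the monic gcd u² − 7u + 12.
Then lcm(f, g) = f·g / gcd(f, g); expanding and making the result monic gives the answer.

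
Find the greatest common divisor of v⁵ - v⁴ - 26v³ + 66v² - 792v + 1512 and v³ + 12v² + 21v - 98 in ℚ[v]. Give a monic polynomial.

v² + 5v - 14

By polynomial division,
  v⁵ - v⁴ - 26v³ + 66v² - 792v + 1512 = (v² - 13v + 109)(v³ + 12v² + 21v - 98) + (-871v² - 4355v + 12194)
  v³ + 12v² + 21v - 98 = (-(1/871)v - 7/871)(-871v² - 4355v + 12194) + (0)
Last nonzero remainder: -871v² - 4355v + 12194. Dividing through by -871 gives the monic gcd v² + 5v - 14.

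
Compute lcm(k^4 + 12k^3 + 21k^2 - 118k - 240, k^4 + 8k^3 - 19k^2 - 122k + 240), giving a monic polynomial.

k^5 + 10k^4 - 3k^3 - 160k^2 - 4k + 480

By polynomial division,
  k^4 + 12k^3 + 21k^2 - 118k - 240 = (k^4 + 8k^3 - 19k^2 - 122k + 240) + (4k^3 + 40k^2 + 4k - 480)
  k^4 + 8k^3 - 19k^2 - 122k + 240 = ((1/4)k - 1/2)(4k^3 + 40k^2 + 4k - 480) + (0)
Last nonzero remainder: 4k^3 + 40k^2 + 4k - 480. Dividing through by 4 gives the monic gcd k^3 + 10k^2 + k - 120.
Then lcm(f, g) = f·g / gcd(f, g); expanding and making the result monic gives the answer.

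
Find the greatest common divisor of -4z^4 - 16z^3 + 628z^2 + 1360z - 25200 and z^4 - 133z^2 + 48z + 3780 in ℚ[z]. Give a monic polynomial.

z^3 - 6z^2 - 97z + 630

Repeated division with remainder:
  -4z^4 - 16z^3 + 628z^2 + 1360z - 25200 = (-4)(z^4 - 133z^2 + 48z + 3780) + (-16z^3 + 96z^2 + 1552z - 10080)
  z^4 - 133z^2 + 48z + 3780 = (-(1/16)z - 3/8)(-16z^3 + 96z^2 + 1552z - 10080) + (0)
Last nonzero remainder: -16z^3 + 96z^2 + 1552z - 10080. Dividing through by -16 gives the monic gcd z^3 - 6z^2 - 97z + 630.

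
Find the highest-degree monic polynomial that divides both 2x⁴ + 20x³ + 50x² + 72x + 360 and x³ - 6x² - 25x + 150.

x + 5

Repeated division with remainder:
  2x⁴ + 20x³ + 50x² + 72x + 360 = (2x + 32)(x³ - 6x² - 25x + 150) + (292x² + 572x - 4440)
  x³ - 6x² - 25x + 150 = ((1/292)x - 581/21316)(292x² + 572x - 4440) + ((30888/5329)x + 154440/5329)
  292x² + 572x - 4440 = ((389017/7722)x - 197173/1287)((30888/5329)x + 154440/5329) + (0)
Last nonzero remainder: (30888/5329)x + 154440/5329. Dividing through by 30888/5329 gives the monic gcd x + 5.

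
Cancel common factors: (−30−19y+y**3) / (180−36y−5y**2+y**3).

(6+5y+y**2)/(−36+y**2)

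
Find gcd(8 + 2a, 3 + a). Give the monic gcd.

By polynomial division,
  2a + 8 = (2)(a + 3) + (2)
  a + 3 = ((1/2)a + 3/2)(2) + (0)
The last nonzero remainder is the constant 2, so the polynomials are coprime and gcd = 1.

1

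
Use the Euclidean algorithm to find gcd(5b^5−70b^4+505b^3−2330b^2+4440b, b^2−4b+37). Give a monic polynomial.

b^2−4b+37

Apply the Euclidean algorithm:
  5b^5−70b^4+505b^3−2330b^2+4440b = (5b^3−50b^2+120b)(b^2−4b+37) + (0)
The last nonzero remainder b^2−4b+37 is already monic.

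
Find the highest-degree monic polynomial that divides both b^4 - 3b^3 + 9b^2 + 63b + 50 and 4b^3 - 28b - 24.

b^2 + 3b + 2

Repeated division with remainder:
  b^4 - 3b^3 + 9b^2 + 63b + 50 = ((1/4)b - 3/4)(4b^3 - 28b - 24) + (16b^2 + 48b + 32)
  4b^3 - 28b - 24 = ((1/4)b - 3/4)(16b^2 + 48b + 32) + (0)
Last nonzero remainder: 16b^2 + 48b + 32. Dividing through by 16 gives the monic gcd b^2 + 3b + 2.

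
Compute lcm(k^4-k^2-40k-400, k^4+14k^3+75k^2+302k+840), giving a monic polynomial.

k^6+13k^5+41k^4-53k^3-962k^2-6880k-16800

Repeated division with remainder:
  k^4-k^2-40k-400 = (k^4+14k^3+75k^2+302k+840) + (-14k^3-76k^2-342k-1240)
  k^4+14k^3+75k^2+302k+840 = (-(1/14)k-30/49)(-14k^3-76k^2-342k-1240) + ((198/49)k^2+(198/49)k+3960/49)
  -14k^3-76k^2-342k-1240 = (-(343/99)k-1519/99)((198/49)k^2+(198/49)k+3960/49) + (0)
Last nonzero remainder: (198/49)k^2+(198/49)k+3960/49. Dividing through by 198/49 gives the monic gcd k^2+k+20.
Then lcm(f, g) = f·g / gcd(f, g); expanding and making the result monic gives the answer.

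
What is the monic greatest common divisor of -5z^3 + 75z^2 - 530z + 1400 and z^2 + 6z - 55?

z - 5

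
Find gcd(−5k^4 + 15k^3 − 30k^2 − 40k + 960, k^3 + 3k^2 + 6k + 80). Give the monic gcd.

k^2 − 2k + 16

Euclidean algorithm in ℚ[k]:
  −5k^4 + 15k^3 − 30k^2 − 40k + 960 = (−5k + 30)(k^3 + 3k^2 + 6k + 80) + (−90k^2 + 180k − 1440)
  k^3 + 3k^2 + 6k + 80 = (−(1/90)k − 1/18)(−90k^2 + 180k − 1440) + (0)
Last nonzero remainder: −90k^2 + 180k − 1440. Dividing through by −90 gives the monic gcd k^2 − 2k + 16.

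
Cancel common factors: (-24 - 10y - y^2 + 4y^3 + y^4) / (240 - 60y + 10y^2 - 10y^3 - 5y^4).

(-3 - 2y - y^2)/(30 + 5y^2)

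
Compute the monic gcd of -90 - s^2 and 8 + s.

1

Repeated division with remainder:
  -s^2 - 90 = (-s + 8)(s + 8) + (-154)
  s + 8 = (-(1/154)s - 4/77)(-154) + (0)
The last nonzero remainder is the constant -154, so the polynomials are coprime and gcd = 1.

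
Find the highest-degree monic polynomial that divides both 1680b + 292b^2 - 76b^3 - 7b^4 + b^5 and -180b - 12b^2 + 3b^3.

-60b - 4b^2 + b^3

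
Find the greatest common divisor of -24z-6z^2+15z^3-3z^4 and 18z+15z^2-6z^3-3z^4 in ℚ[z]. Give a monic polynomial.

-2z-z^2+z^3

By polynomial division,
  -3z^4+15z^3-6z^2-24z = (-3z^4-6z^3+15z^2+18z) + (21z^3-21z^2-42z)
  -3z^4-6z^3+15z^2+18z = (-(1/7)z-3/7)(21z^3-21z^2-42z) + (0)
Last nonzero remainder: 21z^3-21z^2-42z. Dividing through by 21 gives the monic gcd z^3-z^2-2z.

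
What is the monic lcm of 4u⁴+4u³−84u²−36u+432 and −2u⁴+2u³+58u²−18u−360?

u⁵−4u⁴−26u³+96u²+153u−540

Euclidean algorithm in ℚ[u]:
  4u⁴+4u³−84u²−36u+432 = (−2)(−2u⁴+2u³+58u²−18u−360) + (8u³+32u²−72u−288)
  −2u⁴+2u³+58u²−18u−360 = (−(1/4)u+5/4)(8u³+32u²−72u−288) + (0)
Last nonzero remainder: 8u³+32u²−72u−288. Dividing through by 8 gives the monic gcd u³+4u²−9u−36.
Then lcm(f, g) = f·g / gcd(f, g); expanding and making the result monic gives the answer.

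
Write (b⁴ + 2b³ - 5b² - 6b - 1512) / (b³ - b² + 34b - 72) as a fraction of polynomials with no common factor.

Euclidean algorithm in ℚ[b]:
  b⁴ + 2b³ - 5b² - 6b - 1512 = (b + 3)(b³ - b² + 34b - 72) + (-36b² - 36b - 1296)
  b³ - b² + 34b - 72 = (-(1/36)b + 1/18)(-36b² - 36b - 1296) + (0)
Last nonzero remainder: -36b² - 36b - 1296. Dividing through by -36 gives the monic gcd b² + b + 36.
Cancel b² + b + 36 from numerator and denominator to get the reduced form.

(b² + b - 42)/(b - 2)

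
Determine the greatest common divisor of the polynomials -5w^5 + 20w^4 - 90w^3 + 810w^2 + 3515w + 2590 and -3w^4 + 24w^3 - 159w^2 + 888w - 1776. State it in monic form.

Apply the Euclidean algorithm:
  -5w^5 + 20w^4 - 90w^3 + 810w^2 + 3515w + 2590 = ((5/3)w + 20/3)(-3w^4 + 24w^3 - 159w^2 + 888w - 1776) + (15w^3 + 390w^2 + 555w + 14430)
  -3w^4 + 24w^3 - 159w^2 + 888w - 1776 = (-(1/5)w + 34/5)(15w^3 + 390w^2 + 555w + 14430) + (-2700w^2 - 99900)
  15w^3 + 390w^2 + 555w + 14430 = (-(1/180)w - 13/90)(-2700w^2 - 99900) + (0)
Last nonzero remainder: -2700w^2 - 99900. Dividing through by -2700 gives the monic gcd w^2 + 37.

w^2 + 37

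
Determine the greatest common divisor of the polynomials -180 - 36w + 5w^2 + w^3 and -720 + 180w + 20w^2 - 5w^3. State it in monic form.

Repeated division with remainder:
  w^3 + 5w^2 - 36w - 180 = (-1/5)(-5w^3 + 20w^2 + 180w - 720) + (9w^2 - 324)
  -5w^3 + 20w^2 + 180w - 720 = (-(5/9)w + 20/9)(9w^2 - 324) + (0)
Last nonzero remainder: 9w^2 - 324. Dividing through by 9 gives the monic gcd w^2 - 36.

-36 + w^2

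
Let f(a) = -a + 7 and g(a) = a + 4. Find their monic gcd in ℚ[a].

By polynomial division,
  -a + 7 = (-1)(a + 4) + (11)
  a + 4 = ((1/11)a + 4/11)(11) + (0)
The last nonzero remainder is the constant 11, so the polynomials are coprime and gcd = 1.

1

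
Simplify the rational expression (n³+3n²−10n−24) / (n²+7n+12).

Repeated division with remainder:
  n³+3n²−10n−24 = (n−4)(n²+7n+12) + (6n+24)
  n²+7n+12 = ((1/6)n+1/2)(6n+24) + (0)
Last nonzero remainder: 6n+24. Dividing through by 6 gives the monic gcd n+4.
Cancel n+4 from numerator and denominator to get the reduced form.

(n²−n−6)/(n+3)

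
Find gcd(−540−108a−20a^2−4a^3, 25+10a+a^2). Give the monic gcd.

5+a

Repeated division with remainder:
  −4a^3−20a^2−108a−540 = (−4a+20)(a^2+10a+25) + (−208a−1040)
  a^2+10a+25 = (−(1/208)a−5/208)(−208a−1040) + (0)
Last nonzero remainder: −208a−1040. Dividing through by −208 gives the monic gcd a+5.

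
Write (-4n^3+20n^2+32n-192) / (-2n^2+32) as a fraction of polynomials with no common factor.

Repeated division with remainder:
  -4n^3+20n^2+32n-192 = (2n-10)(-2n^2+32) + (-32n+128)
  -2n^2+32 = ((1/16)n+1/4)(-32n+128) + (0)
Last nonzero remainder: -32n+128. Dividing through by -32 gives the monic gcd n-4.
Cancel n-4 from numerator and denominator to get the reduced form.

(2n^2-2n-24)/(n+4)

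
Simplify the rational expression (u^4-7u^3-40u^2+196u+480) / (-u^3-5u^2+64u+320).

Euclidean algorithm in ℚ[u]:
  u^4-7u^3-40u^2+196u+480 = (-u+12)(-u^3-5u^2+64u+320) + (84u^2-252u-3360)
  -u^3-5u^2+64u+320 = (-(1/84)u-2/21)(84u^2-252u-3360) + (0)
Last nonzero remainder: 84u^2-252u-3360. Dividing through by 84 gives the monic gcd u^2-3u-40.
Cancel u^2-3u-40 from numerator and denominator to get the reduced form.

(-u^2+4u+12)/(u+8)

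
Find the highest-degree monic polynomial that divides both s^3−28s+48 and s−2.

s−2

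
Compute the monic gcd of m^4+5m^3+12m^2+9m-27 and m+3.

m+3

Repeated division with remainder:
  m^4+5m^3+12m^2+9m-27 = (m^3+2m^2+6m-9)(m+3) + (0)
The last nonzero remainder m+3 is already monic.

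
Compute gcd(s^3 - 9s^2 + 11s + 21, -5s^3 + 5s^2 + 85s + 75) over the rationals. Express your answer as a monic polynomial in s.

s + 1

Repeated division with remainder:
  s^3 - 9s^2 + 11s + 21 = (-1/5)(-5s^3 + 5s^2 + 85s + 75) + (-8s^2 + 28s + 36)
  -5s^3 + 5s^2 + 85s + 75 = ((5/8)s + 25/16)(-8s^2 + 28s + 36) + ((75/4)s + 75/4)
  -8s^2 + 28s + 36 = (-(32/75)s + 48/25)((75/4)s + 75/4) + (0)
Last nonzero remainder: (75/4)s + 75/4. Dividing through by 75/4 gives the monic gcd s + 1.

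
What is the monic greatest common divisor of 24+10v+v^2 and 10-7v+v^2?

Apply the Euclidean algorithm:
  v^2+10v+24 = (v^2-7v+10) + (17v+14)
  v^2-7v+10 = ((1/17)v-133/289)(17v+14) + (4752/289)
  17v+14 = ((4913/4752)v+2023/2376)(4752/289) + (0)
The last nonzero remainder is the constant 4752/289, so the polynomials are coprime and gcd = 1.

1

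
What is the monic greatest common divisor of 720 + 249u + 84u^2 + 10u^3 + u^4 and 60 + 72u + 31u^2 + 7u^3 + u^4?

15 + 3u + u^2

Euclidean algorithm in ℚ[u]:
  u^4 + 10u^3 + 84u^2 + 249u + 720 = (u^4 + 7u^3 + 31u^2 + 72u + 60) + (3u^3 + 53u^2 + 177u + 660)
  u^4 + 7u^3 + 31u^2 + 72u + 60 = ((1/3)u - 32/9)(3u^3 + 53u^2 + 177u + 660) + ((1444/9)u^2 + (1444/3)u + 7220/3)
  3u^3 + 53u^2 + 177u + 660 = ((27/1444)u + 99/361)((1444/9)u^2 + (1444/3)u + 7220/3) + (0)
Last nonzero remainder: (1444/9)u^2 + (1444/3)u + 7220/3. Dividing through by 1444/9 gives the monic gcd u^2 + 3u + 15.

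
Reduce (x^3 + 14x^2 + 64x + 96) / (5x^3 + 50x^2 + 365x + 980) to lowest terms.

(x^2 + 10x + 24)/(5x^2 + 30x + 245)

Apply the Euclidean algorithm:
  x^3 + 14x^2 + 64x + 96 = (1/5)(5x^3 + 50x^2 + 365x + 980) + (4x^2 - 9x - 100)
  5x^3 + 50x^2 + 365x + 980 = ((5/4)x + 245/16)(4x^2 - 9x - 100) + ((10045/16)x + 10045/4)
  4x^2 - 9x - 100 = ((64/10045)x - 80/2009)((10045/16)x + 10045/4) + (0)
Last nonzero remainder: (10045/16)x + 10045/4. Dividing through by 10045/16 gives the monic gcd x + 4.
Cancel x + 4 from numerator and denominator to get the reduced form.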